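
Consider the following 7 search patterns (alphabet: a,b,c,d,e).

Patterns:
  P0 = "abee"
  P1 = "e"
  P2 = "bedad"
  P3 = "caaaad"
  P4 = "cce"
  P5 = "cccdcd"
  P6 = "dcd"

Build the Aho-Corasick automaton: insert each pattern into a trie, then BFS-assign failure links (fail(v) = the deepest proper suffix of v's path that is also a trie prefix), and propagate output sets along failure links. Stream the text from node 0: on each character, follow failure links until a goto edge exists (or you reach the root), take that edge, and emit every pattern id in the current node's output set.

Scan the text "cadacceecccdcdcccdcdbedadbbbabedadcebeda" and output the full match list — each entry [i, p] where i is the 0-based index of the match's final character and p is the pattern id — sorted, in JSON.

Build automaton:
Trie (insert patterns):
  n0 'ε': a→1 b→6 c→11 d→23 e→5
  n1 'a': b→2
  n2 'ab': e→3
  n3 'abe': e→4
  n4 'abee': ·  [P0 ends]
  n5 'e': ·  [P1 ends]
  n6 'b': e→7
  n7 'be': d→8
  n8 'bed': a→9
  n9 'beda': d→10
  n10 'bedad': ·  [P2 ends]
  n11 'c': a→12 c→17
  n12 'ca': a→13
  n13 'caa': a→14
  n14 'caaa': a→15
  n15 'caaaa': d→16
  n16 'caaaad': ·  [P3 ends]
  n17 'cc': c→19 e→18
  n18 'cce': ·  [P4 ends]
  n19 'ccc': d→20
  n20 'cccd': c→21
  n21 'cccdc': d→22
  n22 'cccdcd': ·  [P5 ends]
  n23 'd': c→24
  n24 'dc': d→25
  n25 'dcd': ·  [P6 ends]

Failure links (BFS by depth):
  fail(1) 'a': from fail(0)=0 chase 'a': 0 ⇒ 0;  out=∅∪out(0)=∅
  fail(5) 'e': from fail(0)=0 chase 'e': 0 ⇒ 0;  out={1}∪out(0)={1}
  fail(6) 'b': from fail(0)=0 chase 'b': 0 ⇒ 0;  out=∅∪out(0)=∅
  fail(11) 'c': from fail(0)=0 chase 'c': 0 ⇒ 0;  out=∅∪out(0)=∅
  fail(23) 'd': from fail(0)=0 chase 'd': 0 ⇒ 0;  out=∅∪out(0)=∅
  fail(2) 'ab': from fail(1)=0 chase 'b': 0 ⇒ 6;  out=∅∪out(6)=∅
  fail(7) 'be': from fail(6)=0 chase 'e': 0 ⇒ 5;  out=∅∪out(5)={1}
  fail(12) 'ca': from fail(11)=0 chase 'a': 0 ⇒ 1;  out=∅∪out(1)=∅
  fail(17) 'cc': from fail(11)=0 chase 'c': 0 ⇒ 11;  out=∅∪out(11)=∅
  fail(24) 'dc': from fail(23)=0 chase 'c': 0 ⇒ 11;  out=∅∪out(11)=∅
  fail(3) 'abe': from fail(2)=6 chase 'e': 6 ⇒ 7;  out=∅∪out(7)={1}
  fail(8) 'bed': from fail(7)=5 chase 'd': 5→0 ⇒ 23;  out=∅∪out(23)=∅
  fail(13) 'caa': from fail(12)=1 chase 'a': 1→0 ⇒ 1;  out=∅∪out(1)=∅
  fail(18) 'cce': from fail(17)=11 chase 'e': 11→0 ⇒ 5;  out={4}∪out(5)={1,4}
  fail(19) 'ccc': from fail(17)=11 chase 'c': 11 ⇒ 17;  out=∅∪out(17)=∅
  fail(25) 'dcd': from fail(24)=11 chase 'd': 11→0 ⇒ 23;  out={6}∪out(23)={6}
  fail(4) 'abee': from fail(3)=7 chase 'e': 7→5→0 ⇒ 5;  out={0}∪out(5)={0,1}
  fail(9) 'beda': from fail(8)=23 chase 'a': 23→0 ⇒ 1;  out=∅∪out(1)=∅
  fail(14) 'caaa': from fail(13)=1 chase 'a': 1→0 ⇒ 1;  out=∅∪out(1)=∅
  fail(20) 'cccd': from fail(19)=17 chase 'd': 17→11→0 ⇒ 23;  out=∅∪out(23)=∅
  fail(10) 'bedad': from fail(9)=1 chase 'd': 1→0 ⇒ 23;  out={2}∪out(23)={2}
  fail(15) 'caaaa': from fail(14)=1 chase 'a': 1→0 ⇒ 1;  out=∅∪out(1)=∅
  fail(21) 'cccdc': from fail(20)=23 chase 'c': 23 ⇒ 24;  out=∅∪out(24)=∅
  fail(16) 'caaaad': from fail(15)=1 chase 'd': 1→0 ⇒ 23;  out={3}∪out(23)={3}
  fail(22) 'cccdcd': from fail(21)=24 chase 'd': 24 ⇒ 25;  out={5}∪out(25)={5,6}

Text stream:
pos 0 'c': at 11
pos 1 'a': at 12
pos 2 'd': at 23 (fail-walked)
pos 3 'a': at 1 (fail-walked)
pos 4 'c': at 11 (fail-walked)
pos 5 'c': at 17
pos 6 'e': at 18  ** P1@[6:6],P4@[4:6]
pos 7 'e': at 5 (fail-walked)  ** P1@[7:7]
pos 8 'c': at 11 (fail-walked)
pos 9 'c': at 17
pos 10 'c': at 19
pos 11 'd': at 20
pos 12 'c': at 21
pos 13 'd': at 22  ** P5@[8:13],P6@[11:13]
pos 14 'c': at 24 (fail-walked)
pos 15 'c': at 17 (fail-walked)
pos 16 'c': at 19
pos 17 'd': at 20
pos 18 'c': at 21
pos 19 'd': at 22  ** P5@[14:19],P6@[17:19]
pos 20 'b': at 6 (fail-walked)
pos 21 'e': at 7  ** P1@[21:21]
pos 22 'd': at 8
pos 23 'a': at 9
pos 24 'd': at 10  ** P2@[20:24]
pos 25 'b': at 6 (fail-walked)
pos 26 'b': at 6 (fail-walked)
pos 27 'b': at 6 (fail-walked)
pos 28 'a': at 1 (fail-walked)
pos 29 'b': at 2
pos 30 'e': at 3  ** P1@[30:30]
pos 31 'd': at 8 (fail-walked)
pos 32 'a': at 9
pos 33 'd': at 10  ** P2@[29:33]
pos 34 'c': at 24 (fail-walked)
pos 35 'e': at 5 (fail-walked)  ** P1@[35:35]
pos 36 'b': at 6 (fail-walked)
pos 37 'e': at 7  ** P1@[37:37]
pos 38 'd': at 8
pos 39 'a': at 9

Result: [[6,1],[6,4],[7,1],[13,5],[13,6],[19,5],[19,6],[21,1],[24,2],[30,1],[33,2],[35,1],[37,1]]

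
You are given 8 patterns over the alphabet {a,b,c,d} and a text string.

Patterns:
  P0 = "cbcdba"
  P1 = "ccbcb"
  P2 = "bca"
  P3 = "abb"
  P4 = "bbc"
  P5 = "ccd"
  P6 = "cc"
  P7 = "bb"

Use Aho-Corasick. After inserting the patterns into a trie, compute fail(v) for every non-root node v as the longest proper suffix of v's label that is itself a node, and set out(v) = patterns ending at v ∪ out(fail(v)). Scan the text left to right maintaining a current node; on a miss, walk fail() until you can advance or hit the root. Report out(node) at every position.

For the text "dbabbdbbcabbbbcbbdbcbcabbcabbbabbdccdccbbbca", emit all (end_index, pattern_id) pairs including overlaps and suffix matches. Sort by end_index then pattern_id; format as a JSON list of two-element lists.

Build automaton:
Trie (insert patterns):
  n0 'ε': a→14 b→11 c→1
  n1 'c': b→2 c→7
  n2 'cb': c→3
  n3 'cbc': d→4
  n4 'cbcd': b→5
  n5 'cbcdb': a→6
  n6 'cbcdba': ·  ←P0
  n7 'cc': b→8 d→19  ←P6
  n8 'ccb': c→9
  n9 'ccbc': b→10
  n10 'ccbcb': ·  ←P1
  n11 'b': b→17 c→12
  n12 'bc': a→13
  n13 'bca': ·  ←P2
  n14 'a': b→15
  n15 'ab': b→16
  n16 'abb': ·  ←P3
  n17 'bb': c→18  ←P7
  n18 'bbc': ·  ←P4
  n19 'ccd': ·  ←P5

BFS fail/out derivation:
  fail(1) 'c': from fail(0)=0 chase 'c': 0 ⇒ 0;  out=∅∪out(0)=∅
  fail(11) 'b': from fail(0)=0 chase 'b': 0 ⇒ 0;  out=∅∪out(0)=∅
  fail(14) 'a': from fail(0)=0 chase 'a': 0 ⇒ 0;  out=∅∪out(0)=∅
  fail(2) 'cb': from fail(1)=0 chase 'b': 0 ⇒ 11;  out=∅∪out(11)=∅
  fail(7) 'cc': from fail(1)=0 chase 'c': 0 ⇒ 1;  out={6}∪out(1)={6}
  fail(12) 'bc': from fail(11)=0 chase 'c': 0 ⇒ 1;  out=∅∪out(1)=∅
  fail(15) 'ab': from fail(14)=0 chase 'b': 0 ⇒ 11;  out=∅∪out(11)=∅
  fail(17) 'bb': from fail(11)=0 chase 'b': 0 ⇒ 11;  out={7}∪out(11)={7}
  fail(3) 'cbc': from fail(2)=11 chase 'c': 11 ⇒ 12;  out=∅∪out(12)=∅
  fail(8) 'ccb': from fail(7)=1 chase 'b': 1 ⇒ 2;  out=∅∪out(2)=∅
  fail(13) 'bca': from fail(12)=1 chase 'a': 1→0 ⇒ 14;  out={2}∪out(14)={2}
  fail(16) 'abb': from fail(15)=11 chase 'b': 11 ⇒ 17;  out={3}∪out(17)={3,7}
  fail(18) 'bbc': from fail(17)=11 chase 'c': 11 ⇒ 12;  out={4}∪out(12)={4}
  fail(19) 'ccd': from fail(7)=1 chase 'd': 1→0 ⇒ 0;  out={5}∪out(0)={5}
  fail(4) 'cbcd': from fail(3)=12 chase 'd': 12→1→0 ⇒ 0;  out=∅∪out(0)=∅
  fail(9) 'ccbc': from fail(8)=2 chase 'c': 2 ⇒ 3;  out=∅∪out(3)=∅
  fail(5) 'cbcdb': from fail(4)=0 chase 'b': 0 ⇒ 11;  out=∅∪out(11)=∅
  fail(10) 'ccbcb': from fail(9)=3 chase 'b': 3→12→1 ⇒ 2;  out={1}∪out(2)={1}
  fail(6) 'cbcdba': from fail(5)=11 chase 'a': 11→0 ⇒ 14;  out={0}∪out(14)={0}

Text stream:
pos 0 'd': at 0
pos 1 'b': at 11
pos 2 'a': at 14 ·f
pos 3 'b': at 15
pos 4 'b': at 16  emit P3@[2:4],P7@[3:4]
pos 5 'd': at 0 ·f
pos 6 'b': at 11
pos 7 'b': at 17  emit P7@[6:7]
pos 8 'c': at 18  emit P4@[6:8]
pos 9 'a': at 13 ·f  emit P2@[7:9]
pos 10 'b': at 15 ·f
pos 11 'b': at 16  emit P3@[9:11],P7@[10:11]
pos 12 'b': at 17 ·f  emit P7@[11:12]
pos 13 'b': at 17 ·f  emit P7@[12:13]
pos 14 'c': at 18  emit P4@[12:14]
pos 15 'b': at 2 ·f
pos 16 'b': at 17 ·f  emit P7@[15:16]
pos 17 'd': at 0 ·f
pos 18 'b': at 11
pos 19 'c': at 12
pos 20 'b': at 2 ·f
pos 21 'c': at 3
pos 22 'a': at 13 ·f  emit P2@[20:22]
pos 23 'b': at 15 ·f
pos 24 'b': at 16  emit P3@[22:24],P7@[23:24]
pos 25 'c': at 18 ·f  emit P4@[23:25]
pos 26 'a': at 13 ·f  emit P2@[24:26]
pos 27 'b': at 15 ·f
pos 28 'b': at 16  emit P3@[26:28],P7@[27:28]
pos 29 'b': at 17 ·f  emit P7@[28:29]
pos 30 'a': at 14 ·f
pos 31 'b': at 15
pos 32 'b': at 16  emit P3@[30:32],P7@[31:32]
pos 33 'd': at 0 ·f
pos 34 'c': at 1
pos 35 'c': at 7  emit P6@[34:35]
pos 36 'd': at 19  emit P5@[34:36]
pos 37 'c': at 1 ·f
pos 38 'c': at 7  emit P6@[37:38]
pos 39 'b': at 8
pos 40 'b': at 17 ·f  emit P7@[39:40]
pos 41 'b': at 17 ·f  emit P7@[40:41]
pos 42 'c': at 18  emit P4@[40:42]
pos 43 'a': at 13 ·f  emit P2@[41:43]

Matches: [[4,3],[4,7],[7,7],[8,4],[9,2],[11,3],[11,7],[12,7],[13,7],[14,4],[16,7],[22,2],[24,3],[24,7],[25,4],[26,2],[28,3],[28,7],[29,7],[32,3],[32,7],[35,6],[36,5],[38,6],[40,7],[41,7],[42,4],[43,2]]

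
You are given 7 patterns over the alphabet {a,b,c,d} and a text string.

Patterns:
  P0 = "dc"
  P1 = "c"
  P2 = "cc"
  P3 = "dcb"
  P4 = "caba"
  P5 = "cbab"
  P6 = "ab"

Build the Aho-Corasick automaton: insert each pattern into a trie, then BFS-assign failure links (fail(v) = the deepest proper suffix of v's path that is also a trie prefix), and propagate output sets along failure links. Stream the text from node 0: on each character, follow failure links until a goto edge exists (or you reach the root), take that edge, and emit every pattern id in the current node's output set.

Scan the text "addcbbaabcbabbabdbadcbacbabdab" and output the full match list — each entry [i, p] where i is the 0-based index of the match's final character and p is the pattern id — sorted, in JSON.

Build automaton:
Trie (insert patterns):
  n0 'ε': a→12 c→3 d→1
  n1 'd': c→2
  n2 'dc': b→5  ←P0
  n3 'c': a→6 b→9 c→4  ←P1
  n4 'cc': ·  ←P2
  n5 'dcb': ·  ←P3
  n6 'ca': b→7
  n7 'cab': a→8
  n8 'caba': ·  ←P4
  n9 'cb': a→10
  n10 'cba': b→11
  n11 'cbab': ·  ←P5
  n12 'a': b→13
  n13 'ab': ·  ←P6

BFS fail/out derivation:
  n1('d'): parent n0 fail=0; on 'd' 0 → fail=0;  out ∅∪∅=∅
  n3('c'): parent n0 fail=0; on 'c' 0 → fail=0;  out {1}∪∅={1}
  n12('a'): parent n0 fail=0; on 'a' 0 → fail=0;  out ∅∪∅=∅
  n2('dc'): parent n1 fail=0; on 'c' 0 → fail=3;  out {0}∪{1}={0,1}
  n4('cc'): parent n3 fail=0; on 'c' 0 → fail=3;  out {2}∪{1}={1,2}
  n6('ca'): parent n3 fail=0; on 'a' 0 → fail=12;  out ∅∪∅=∅
  n9('cb'): parent n3 fail=0; on 'b' 0 → fail=0;  out ∅∪∅=∅
  n13('ab'): parent n12 fail=0; on 'b' 0 → fail=0;  out {6}∪∅={6}
  n5('dcb'): parent n2 fail=3; on 'b' 3 → fail=9;  out {3}∪∅={3}
  n7('cab'): parent n6 fail=12; on 'b' 12 → fail=13;  out ∅∪{6}={6}
  n10('cba'): parent n9 fail=0; on 'a' 0 → fail=12;  out ∅∪∅=∅
  n8('caba'): parent n7 fail=13; on 'a' 13→0 → fail=12;  out {4}∪∅={4}
  n11('cbab'): parent n10 fail=12; on 'b' 12 → fail=13;  out {5}∪{6}={5,6}

Text stream:
[0] read 'a'  n0⇒n12
[1] read 'd'  n12⇒n1 (via fail)
[2] read 'd'  n1⇒n1 (via fail)
[3] read 'c'  n1⇒n2  → match P0@[2:3],P1@[3:3]
[4] read 'b'  n2⇒n5  → match P3@[2:4]
[5] read 'b'  n5⇒n0 (via fail)
[6] read 'a'  n0⇒n12
[7] read 'a'  n12⇒n12 (via fail)
[8] read 'b'  n12⇒n13  → match P6@[7:8]
[9] read 'c'  n13⇒n3 (via fail)  → match P1@[9:9]
[10] read 'b'  n3⇒n9
[11] read 'a'  n9⇒n10
[12] read 'b'  n10⇒n11  → match P5@[9:12],P6@[11:12]
[13] read 'b'  n11⇒n0 (via fail)
[14] read 'a'  n0⇒n12
[15] read 'b'  n12⇒n13  → match P6@[14:15]
[16] read 'd'  n13⇒n1 (via fail)
[17] read 'b'  n1⇒n0 (via fail)
[18] read 'a'  n0⇒n12
[19] read 'd'  n12⇒n1 (via fail)
[20] read 'c'  n1⇒n2  → match P0@[19:20],P1@[20:20]
[21] read 'b'  n2⇒n5  → match P3@[19:21]
[22] read 'a'  n5⇒n10 (via fail)
[23] read 'c'  n10⇒n3 (via fail)  → match P1@[23:23]
[24] read 'b'  n3⇒n9
[25] read 'a'  n9⇒n10
[26] read 'b'  n10⇒n11  → match P5@[23:26],P6@[25:26]
[27] read 'd'  n11⇒n1 (via fail)
[28] read 'a'  n1⇒n12 (via fail)
[29] read 'b'  n12⇒n13  → match P6@[28:29]

Matches: [[3,0],[3,1],[4,3],[8,6],[9,1],[12,5],[12,6],[15,6],[20,0],[20,1],[21,3],[23,1],[26,5],[26,6],[29,6]]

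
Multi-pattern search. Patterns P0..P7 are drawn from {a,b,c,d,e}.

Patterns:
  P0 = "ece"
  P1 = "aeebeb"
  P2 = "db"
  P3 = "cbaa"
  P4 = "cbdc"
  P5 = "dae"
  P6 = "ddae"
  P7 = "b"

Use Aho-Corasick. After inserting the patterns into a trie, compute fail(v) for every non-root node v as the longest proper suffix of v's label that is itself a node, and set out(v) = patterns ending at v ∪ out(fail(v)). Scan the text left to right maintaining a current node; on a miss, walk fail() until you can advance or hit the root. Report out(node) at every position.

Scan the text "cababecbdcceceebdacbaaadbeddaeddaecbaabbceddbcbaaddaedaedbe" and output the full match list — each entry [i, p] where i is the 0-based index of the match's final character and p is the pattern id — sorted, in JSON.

Build automaton:
Trie (insert patterns):
  0='ε' goto a→4 b→23 c→12 d→10 e→1
  1='e' goto c→2
  2='ec' goto e→3
  3='ece' goto ·  ←P0
  4='a' goto e→5
  5='ae' goto e→6
  6='aee' goto b→7
  7='aeeb' goto e→8
  8='aeebe' goto b→9
  9='aeebeb' goto ·  ←P1
  10='d' goto a→18 b→11 d→20
  11='db' goto ·  ←P2
  12='c' goto b→13
  13='cb' goto a→14 d→16
  14='cba' goto a→15
  15='cbaa' goto ·  ←P3
  16='cbd' goto c→17
  17='cbdc' goto ·  ←P4
  18='da' goto e→19
  19='dae' goto ·  ←P5
  20='dd' goto a→21
  21='dda' goto e→22
  22='ddae' goto ·  ←P6
  23='b' goto ·  ←P7

Failure links (BFS by depth):
  fail(1) 'e': from fail(0)=0 chase 'e': 0 ⇒ 0;  out=∅∪out(0)=∅
  fail(4) 'a': from fail(0)=0 chase 'a': 0 ⇒ 0;  out=∅∪out(0)=∅
  fail(10) 'd': from fail(0)=0 chase 'd': 0 ⇒ 0;  out=∅∪out(0)=∅
  fail(12) 'c': from fail(0)=0 chase 'c': 0 ⇒ 0;  out=∅∪out(0)=∅
  fail(23) 'b': from fail(0)=0 chase 'b': 0 ⇒ 0;  out={7}∪out(0)={7}
  fail(2) 'ec': from fail(1)=0 chase 'c': 0 ⇒ 12;  out=∅∪out(12)=∅
  fail(5) 'ae': from fail(4)=0 chase 'e': 0 ⇒ 1;  out=∅∪out(1)=∅
  fail(11) 'db': from fail(10)=0 chase 'b': 0 ⇒ 23;  out={2}∪out(23)={2,7}
  fail(13) 'cb': from fail(12)=0 chase 'b': 0 ⇒ 23;  out=∅∪out(23)={7}
  fail(18) 'da': from fail(10)=0 chase 'a': 0 ⇒ 4;  out=∅∪out(4)=∅
  fail(20) 'dd': from fail(10)=0 chase 'd': 0 ⇒ 10;  out=∅∪out(10)=∅
  fail(3) 'ece': from fail(2)=12 chase 'e': 12→0 ⇒ 1;  out={0}∪out(1)={0}
  fail(6) 'aee': from fail(5)=1 chase 'e': 1→0 ⇒ 1;  out=∅∪out(1)=∅
  fail(14) 'cba': from fail(13)=23 chase 'a': 23→0 ⇒ 4;  out=∅∪out(4)=∅
  fail(16) 'cbd': from fail(13)=23 chase 'd': 23→0 ⇒ 10;  out=∅∪out(10)=∅
  fail(19) 'dae': from fail(18)=4 chase 'e': 4 ⇒ 5;  out={5}∪out(5)={5}
  fail(21) 'dda': from fail(20)=10 chase 'a': 10 ⇒ 18;  out=∅∪out(18)=∅
  fail(7) 'aeeb': from fail(6)=1 chase 'b': 1→0 ⇒ 23;  out=∅∪out(23)={7}
  fail(15) 'cbaa': from fail(14)=4 chase 'a': 4→0 ⇒ 4;  out={3}∪out(4)={3}
  fail(17) 'cbdc': from fail(16)=10 chase 'c': 10→0 ⇒ 12;  out={4}∪out(12)={4}
  fail(22) 'ddae': from fail(21)=18 chase 'e': 18 ⇒ 19;  out={6}∪out(19)={5,6}
  fail(8) 'aeebe': from fail(7)=23 chase 'e': 23→0 ⇒ 1;  out=∅∪out(1)=∅
  fail(9) 'aeebeb': from fail(8)=1 chase 'b': 1→0 ⇒ 23;  out={1}∪out(23)={1,7}

Scan:
[0] read 'c'  n0⇒n12
[1] read 'a'  n12⇒n4 (via fail)
[2] read 'b'  n4⇒n23 (via fail)  emit P7@[2:2]
[3] read 'a'  n23⇒n4 (via fail)
[4] read 'b'  n4⇒n23 (via fail)  emit P7@[4:4]
[5] read 'e'  n23⇒n1 (via fail)
[6] read 'c'  n1⇒n2
[7] read 'b'  n2⇒n13 (via fail)  emit P7@[7:7]
[8] read 'd'  n13⇒n16
[9] read 'c'  n16⇒n17  emit P4@[6:9]
[10] read 'c'  n17⇒n12 (via fail)
[11] read 'e'  n12⇒n1 (via fail)
[12] read 'c'  n1⇒n2
[13] read 'e'  n2⇒n3  emit P0@[11:13]
[14] read 'e'  n3⇒n1 (via fail)
[15] read 'b'  n1⇒n23 (via fail)  emit P7@[15:15]
[16] read 'd'  n23⇒n10 (via fail)
[17] read 'a'  n10⇒n18
[18] read 'c'  n18⇒n12 (via fail)
[19] read 'b'  n12⇒n13  emit P7@[19:19]
[20] read 'a'  n13⇒n14
[21] read 'a'  n14⇒n15  emit P3@[18:21]
[22] read 'a'  n15⇒n4 (via fail)
[23] read 'd'  n4⇒n10 (via fail)
[24] read 'b'  n10⇒n11  emit P2@[23:24],P7@[24:24]
[25] read 'e'  n11⇒n1 (via fail)
[26] read 'd'  n1⇒n10 (via fail)
[27] read 'd'  n10⇒n20
[28] read 'a'  n20⇒n21
[29] read 'e'  n21⇒n22  emit P5@[27:29],P6@[26:29]
[30] read 'd'  n22⇒n10 (via fail)
[31] read 'd'  n10⇒n20
[32] read 'a'  n20⇒n21
[33] read 'e'  n21⇒n22  emit P5@[31:33],P6@[30:33]
[34] read 'c'  n22⇒n2 (via fail)
[35] read 'b'  n2⇒n13 (via fail)  emit P7@[35:35]
[36] read 'a'  n13⇒n14
[37] read 'a'  n14⇒n15  emit P3@[34:37]
[38] read 'b'  n15⇒n23 (via fail)  emit P7@[38:38]
[39] read 'b'  n23⇒n23 (via fail)  emit P7@[39:39]
[40] read 'c'  n23⇒n12 (via fail)
[41] read 'e'  n12⇒n1 (via fail)
[42] read 'd'  n1⇒n10 (via fail)
[43] read 'd'  n10⇒n20
[44] read 'b'  n20⇒n11 (via fail)  emit P2@[43:44],P7@[44:44]
[45] read 'c'  n11⇒n12 (via fail)
[46] read 'b'  n12⇒n13  emit P7@[46:46]
[47] read 'a'  n13⇒n14
[48] read 'a'  n14⇒n15  emit P3@[45:48]
[49] read 'd'  n15⇒n10 (via fail)
[50] read 'd'  n10⇒n20
[51] read 'a'  n20⇒n21
[52] read 'e'  n21⇒n22  emit P5@[50:52],P6@[49:52]
[53] read 'd'  n22⇒n10 (via fail)
[54] read 'a'  n10⇒n18
[55] read 'e'  n18⇒n19  emit P5@[53:55]
[56] read 'd'  n19⇒n10 (via fail)
[57] read 'b'  n10⇒n11  emit P2@[56:57],P7@[57:57]
[58] read 'e'  n11⇒n1 (via fail)

Result: [[2,7],[4,7],[7,7],[9,4],[13,0],[15,7],[19,7],[21,3],[24,2],[24,7],[29,5],[29,6],[33,5],[33,6],[35,7],[37,3],[38,7],[39,7],[44,2],[44,7],[46,7],[48,3],[52,5],[52,6],[55,5],[57,2],[57,7]]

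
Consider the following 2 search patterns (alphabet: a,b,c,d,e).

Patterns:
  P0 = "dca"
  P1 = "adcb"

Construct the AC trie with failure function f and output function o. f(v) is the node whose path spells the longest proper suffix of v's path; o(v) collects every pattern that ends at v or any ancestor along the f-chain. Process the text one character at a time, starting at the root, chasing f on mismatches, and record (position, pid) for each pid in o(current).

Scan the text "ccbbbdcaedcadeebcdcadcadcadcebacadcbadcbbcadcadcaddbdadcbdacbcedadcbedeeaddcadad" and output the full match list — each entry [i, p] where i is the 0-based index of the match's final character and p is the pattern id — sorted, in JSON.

Construct AC machine:
Trie (insert patterns):
  0='ε' goto a→4 d→1
  1='d' goto c→2
  2='dc' goto a→3
  3='dca' goto ·  ←P0
  4='a' goto d→5
  5='ad' goto c→6
  6='adc' goto b→7
  7='adcb' goto ·  ←P1

Failure links (BFS by depth):
  n1('d'): parent n0 fail=0; on 'd' 0 → fail=0;  out ∅∪∅=∅
  n4('a'): parent n0 fail=0; on 'a' 0 → fail=0;  out ∅∪∅=∅
  n2('dc'): parent n1 fail=0; on 'c' 0 → fail=0;  out ∅∪∅=∅
  n5('ad'): parent n4 fail=0; on 'd' 0 → fail=1;  out ∅∪∅=∅
  n3('dca'): parent n2 fail=0; on 'a' 0 → fail=4;  out {0}∪∅={0}
  n6('adc'): parent n5 fail=1; on 'c' 1 → fail=2;  out ∅∪∅=∅
  n7('adcb'): parent n6 fail=2; on 'b' 2→0 → fail=0;  out {1}∪∅={1}

Text stream:
pos 0 'c': at 0
pos 1 'c': at 0
pos 2 'b': at 0
pos 3 'b': at 0
pos 4 'b': at 0
pos 5 'd': at 1
pos 6 'c': at 2
pos 7 'a': at 3  ** P0@[5:7]
pos 8 'e': at 0 ·f
pos 9 'd': at 1
pos 10 'c': at 2
pos 11 'a': at 3  ** P0@[9:11]
pos 12 'd': at 5 ·f
pos 13 'e': at 0 ·f
pos 14 'e': at 0
pos 15 'b': at 0
pos 16 'c': at 0
pos 17 'd': at 1
pos 18 'c': at 2
pos 19 'a': at 3  ** P0@[17:19]
pos 20 'd': at 5 ·f
pos 21 'c': at 6
pos 22 'a': at 3 ·f  ** P0@[20:22]
pos 23 'd': at 5 ·f
pos 24 'c': at 6
pos 25 'a': at 3 ·f  ** P0@[23:25]
pos 26 'd': at 5 ·f
pos 27 'c': at 6
pos 28 'e': at 0 ·f
pos 29 'b': at 0
pos 30 'a': at 4
pos 31 'c': at 0 ·f
pos 32 'a': at 4
pos 33 'd': at 5
pos 34 'c': at 6
pos 35 'b': at 7  ** P1@[32:35]
pos 36 'a': at 4 ·f
pos 37 'd': at 5
pos 38 'c': at 6
pos 39 'b': at 7  ** P1@[36:39]
pos 40 'b': at 0 ·f
pos 41 'c': at 0
pos 42 'a': at 4
pos 43 'd': at 5
pos 44 'c': at 6
pos 45 'a': at 3 ·f  ** P0@[43:45]
pos 46 'd': at 5 ·f
pos 47 'c': at 6
pos 48 'a': at 3 ·f  ** P0@[46:48]
pos 49 'd': at 5 ·f
pos 50 'd': at 1 ·f
pos 51 'b': at 0 ·f
pos 52 'd': at 1
pos 53 'a': at 4 ·f
pos 54 'd': at 5
pos 55 'c': at 6
pos 56 'b': at 7  ** P1@[53:56]
pos 57 'd': at 1 ·f
pos 58 'a': at 4 ·f
pos 59 'c': at 0 ·f
pos 60 'b': at 0
pos 61 'c': at 0
pos 62 'e': at 0
pos 63 'd': at 1
pos 64 'a': at 4 ·f
pos 65 'd': at 5
pos 66 'c': at 6
pos 67 'b': at 7  ** P1@[64:67]
pos 68 'e': at 0 ·f
pos 69 'd': at 1
pos 70 'e': at 0 ·f
pos 71 'e': at 0
pos 72 'a': at 4
pos 73 'd': at 5
pos 74 'd': at 1 ·f
pos 75 'c': at 2
pos 76 'a': at 3  ** P0@[74:76]
pos 77 'd': at 5 ·f
pos 78 'a': at 4 ·f
pos 79 'd': at 5

All matches (sorted): [[7,0],[11,0],[19,0],[22,0],[25,0],[35,1],[39,1],[45,0],[48,0],[56,1],[67,1],[76,0]]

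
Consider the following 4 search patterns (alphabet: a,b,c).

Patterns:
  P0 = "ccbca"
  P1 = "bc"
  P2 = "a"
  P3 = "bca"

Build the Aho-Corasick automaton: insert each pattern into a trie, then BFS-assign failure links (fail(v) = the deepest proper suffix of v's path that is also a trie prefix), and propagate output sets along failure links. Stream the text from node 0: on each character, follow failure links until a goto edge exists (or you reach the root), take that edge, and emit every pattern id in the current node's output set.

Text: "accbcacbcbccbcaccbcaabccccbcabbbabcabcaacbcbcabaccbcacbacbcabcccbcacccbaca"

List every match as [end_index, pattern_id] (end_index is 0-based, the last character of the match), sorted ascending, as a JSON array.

Construct AC machine:
Trie (insert patterns):
  0='ε' goto a→8 b→6 c→1
  1='c' goto c→2
  2='cc' goto b→3
  3='ccb' goto c→4
  4='ccbc' goto a→5
  5='ccbca' goto ·  [P0 ends]
  6='b' goto c→7
  7='bc' goto a→9  [P1 ends]
  8='a' goto ·  [P2 ends]
  9='bca' goto ·  [P3 ends]

BFS fail/out derivation:
  fail(1) 'c': from fail(0)=0 chase 'c': 0 ⇒ 0;  out=∅∪out(0)=∅
  fail(6) 'b': from fail(0)=0 chase 'b': 0 ⇒ 0;  out=∅∪out(0)=∅
  fail(8) 'a': from fail(0)=0 chase 'a': 0 ⇒ 0;  out={2}∪out(0)={2}
  fail(2) 'cc': from fail(1)=0 chase 'c': 0 ⇒ 1;  out=∅∪out(1)=∅
  fail(7) 'bc': from fail(6)=0 chase 'c': 0 ⇒ 1;  out={1}∪out(1)={1}
  fail(3) 'ccb': from fail(2)=1 chase 'b': 1→0 ⇒ 6;  out=∅∪out(6)=∅
  fail(9) 'bca': from fail(7)=1 chase 'a': 1→0 ⇒ 8;  out={3}∪out(8)={2,3}
  fail(4) 'ccbc': from fail(3)=6 chase 'c': 6 ⇒ 7;  out=∅∪out(7)={1}
  fail(5) 'ccbca': from fail(4)=7 chase 'a': 7 ⇒ 9;  out={0}∪out(9)={0,2,3}

Text stream:
i=0 'a': node 0→8  emit P2@[0:0]
i=1 'c': node 8→1 (via fail)
i=2 'c': node 1→2
i=3 'b': node 2→3
i=4 'c': node 3→4  emit P1@[3:4]
i=5 'a': node 4→5  emit P0@[1:5],P2@[5:5],P3@[3:5]
i=6 'c': node 5→1 (via fail)
i=7 'b': node 1→6 (via fail)
i=8 'c': node 6→7  emit P1@[7:8]
i=9 'b': node 7→6 (via fail)
i=10 'c': node 6→7  emit P1@[9:10]
i=11 'c': node 7→2 (via fail)
i=12 'b': node 2→3
i=13 'c': node 3→4  emit P1@[12:13]
i=14 'a': node 4→5  emit P0@[10:14],P2@[14:14],P3@[12:14]
i=15 'c': node 5→1 (via fail)
i=16 'c': node 1→2
i=17 'b': node 2→3
i=18 'c': node 3→4  emit P1@[17:18]
i=19 'a': node 4→5  emit P0@[15:19],P2@[19:19],P3@[17:19]
i=20 'a': node 5→8 (via fail)  emit P2@[20:20]
i=21 'b': node 8→6 (via fail)
i=22 'c': node 6→7  emit P1@[21:22]
i=23 'c': node 7→2 (via fail)
i=24 'c': node 2→2 (via fail)
i=25 'c': node 2→2 (via fail)
i=26 'b': node 2→3
i=27 'c': node 3→4  emit P1@[26:27]
i=28 'a': node 4→5  emit P0@[24:28],P2@[28:28],P3@[26:28]
i=29 'b': node 5→6 (via fail)
i=30 'b': node 6→6 (via fail)
i=31 'b': node 6→6 (via fail)
i=32 'a': node 6→8 (via fail)  emit P2@[32:32]
i=33 'b': node 8→6 (via fail)
i=34 'c': node 6→7  emit P1@[33:34]
i=35 'a': node 7→9  emit P2@[35:35],P3@[33:35]
i=36 'b': node 9→6 (via fail)
i=37 'c': node 6→7  emit P1@[36:37]
i=38 'a': node 7→9  emit P2@[38:38],P3@[36:38]
i=39 'a': node 9→8 (via fail)  emit P2@[39:39]
i=40 'c': node 8→1 (via fail)
i=41 'b': node 1→6 (via fail)
i=42 'c': node 6→7  emit P1@[41:42]
i=43 'b': node 7→6 (via fail)
i=44 'c': node 6→7  emit P1@[43:44]
i=45 'a': node 7→9  emit P2@[45:45],P3@[43:45]
i=46 'b': node 9→6 (via fail)
i=47 'a': node 6→8 (via fail)  emit P2@[47:47]
i=48 'c': node 8→1 (via fail)
i=49 'c': node 1→2
i=50 'b': node 2→3
i=51 'c': node 3→4  emit P1@[50:51]
i=52 'a': node 4→5  emit P0@[48:52],P2@[52:52],P3@[50:52]
i=53 'c': node 5→1 (via fail)
i=54 'b': node 1→6 (via fail)
i=55 'a': node 6→8 (via fail)  emit P2@[55:55]
i=56 'c': node 8→1 (via fail)
i=57 'b': node 1→6 (via fail)
i=58 'c': node 6→7  emit P1@[57:58]
i=59 'a': node 7→9  emit P2@[59:59],P3@[57:59]
i=60 'b': node 9→6 (via fail)
i=61 'c': node 6→7  emit P1@[60:61]
i=62 'c': node 7→2 (via fail)
i=63 'c': node 2→2 (via fail)
i=64 'b': node 2→3
i=65 'c': node 3→4  emit P1@[64:65]
i=66 'a': node 4→5  emit P0@[62:66],P2@[66:66],P3@[64:66]
i=67 'c': node 5→1 (via fail)
i=68 'c': node 1→2
i=69 'c': node 2→2 (via fail)
i=70 'b': node 2→3
i=71 'a': node 3→8 (via fail)  emit P2@[71:71]
i=72 'c': node 8→1 (via fail)
i=73 'a': node 1→8 (via fail)  emit P2@[73:73]

Matches: [[0,2],[4,1],[5,0],[5,2],[5,3],[8,1],[10,1],[13,1],[14,0],[14,2],[14,3],[18,1],[19,0],[19,2],[19,3],[20,2],[22,1],[27,1],[28,0],[28,2],[28,3],[32,2],[34,1],[35,2],[35,3],[37,1],[38,2],[38,3],[39,2],[42,1],[44,1],[45,2],[45,3],[47,2],[51,1],[52,0],[52,2],[52,3],[55,2],[58,1],[59,2],[59,3],[61,1],[65,1],[66,0],[66,2],[66,3],[71,2],[73,2]]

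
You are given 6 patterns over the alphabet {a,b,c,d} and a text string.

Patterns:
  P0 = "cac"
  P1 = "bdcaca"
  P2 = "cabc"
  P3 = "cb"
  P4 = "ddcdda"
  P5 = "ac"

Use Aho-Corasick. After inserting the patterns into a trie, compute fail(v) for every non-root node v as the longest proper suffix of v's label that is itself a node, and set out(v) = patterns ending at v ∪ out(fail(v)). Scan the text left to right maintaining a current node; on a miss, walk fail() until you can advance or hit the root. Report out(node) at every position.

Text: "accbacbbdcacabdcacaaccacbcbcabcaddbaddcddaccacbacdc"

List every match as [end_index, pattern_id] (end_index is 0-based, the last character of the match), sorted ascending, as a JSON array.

Build:
Trie nodes:
  0='ε' goto a→19 b→4 c→1 d→13
  1='c' goto a→2 b→12
  2='ca' goto b→10 c→3
  3='cac' goto ·  ←P0
  4='b' goto d→5
  5='bd' goto c→6
  6='bdc' goto a→7
  7='bdca' goto c→8
  8='bdcac' goto a→9
  9='bdcaca' goto ·  ←P1
  10='cab' goto c→11
  11='cabc' goto ·  ←P2
  12='cb' goto ·  ←P3
  13='d' goto d→14
  14='dd' goto c→15
  15='ddc' goto d→16
  16='ddcd' goto d→17
  17='ddcdd' goto a→18
  18='ddcdda' goto ·  ←P4
  19='a' goto c→20
  20='ac' goto ·  ←P5

Failure links (BFS by depth):
  n1('c'): parent n0 fail=0; on 'c' 0 → fail=0;  out ∅∪∅=∅
  n4('b'): parent n0 fail=0; on 'b' 0 → fail=0;  out ∅∪∅=∅
  n13('d'): parent n0 fail=0; on 'd' 0 → fail=0;  out ∅∪∅=∅
  n19('a'): parent n0 fail=0; on 'a' 0 → fail=0;  out ∅∪∅=∅
  n2('ca'): parent n1 fail=0; on 'a' 0 → fail=19;  out ∅∪∅=∅
  n5('bd'): parent n4 fail=0; on 'd' 0 → fail=13;  out ∅∪∅=∅
  n12('cb'): parent n1 fail=0; on 'b' 0 → fail=4;  out {3}∪∅={3}
  n14('dd'): parent n13 fail=0; on 'd' 0 → fail=13;  out ∅∪∅=∅
  n20('ac'): parent n19 fail=0; on 'c' 0 → fail=1;  out {5}∪∅={5}
  n3('cac'): parent n2 fail=19; on 'c' 19 → fail=20;  out {0}∪{5}={0,5}
  n6('bdc'): parent n5 fail=13; on 'c' 13→0 → fail=1;  out ∅∪∅=∅
  n10('cab'): parent n2 fail=19; on 'b' 19→0 → fail=4;  out ∅∪∅=∅
  n15('ddc'): parent n14 fail=13; on 'c' 13→0 → fail=1;  out ∅∪∅=∅
  n7('bdca'): parent n6 fail=1; on 'a' 1 → fail=2;  out ∅∪∅=∅
  n11('cabc'): parent n10 fail=4; on 'c' 4→0 → fail=1;  out {2}∪∅={2}
  n16('ddcd'): parent n15 fail=1; on 'd' 1→0 → fail=13;  out ∅∪∅=∅
  n8('bdcac'): parent n7 fail=2; on 'c' 2 → fail=3;  out ∅∪{0,5}={0,5}
  n17('ddcdd'): parent n16 fail=13; on 'd' 13 → fail=14;  out ∅∪∅=∅
  n9('bdcaca'): parent n8 fail=3; on 'a' 3→20→1 → fail=2;  out {1}∪∅={1}
  n18('ddcdda'): parent n17 fail=14; on 'a' 14→13→0 → fail=19;  out {4}∪∅={4}

Text stream:
i=0 'a': node 0→19
i=1 'c': node 19→20  → match P5@[0:1]
i=2 'c': node 20→1 (fail-walked)
i=3 'b': node 1→12  → match P3@[2:3]
i=4 'a': node 12→19 (fail-walked)
i=5 'c': node 19→20  → match P5@[4:5]
i=6 'b': node 20→12 (fail-walked)  → match P3@[5:6]
i=7 'b': node 12→4 (fail-walked)
i=8 'd': node 4→5
i=9 'c': node 5→6
i=10 'a': node 6→7
i=11 'c': node 7→8  → match P0@[9:11],P5@[10:11]
i=12 'a': node 8→9  → match P1@[7:12]
i=13 'b': node 9→10 (fail-walked)
i=14 'd': node 10→5 (fail-walked)
i=15 'c': node 5→6
i=16 'a': node 6→7
i=17 'c': node 7→8  → match P0@[15:17],P5@[16:17]
i=18 'a': node 8→9  → match P1@[13:18]
i=19 'a': node 9→19 (fail-walked)
i=20 'c': node 19→20  → match P5@[19:20]
i=21 'c': node 20→1 (fail-walked)
i=22 'a': node 1→2
i=23 'c': node 2→3  → match P0@[21:23],P5@[22:23]
i=24 'b': node 3→12 (fail-walked)  → match P3@[23:24]
i=25 'c': node 12→1 (fail-walked)
i=26 'b': node 1→12  → match P3@[25:26]
i=27 'c': node 12→1 (fail-walked)
i=28 'a': node 1→2
i=29 'b': node 2→10
i=30 'c': node 10→11  → match P2@[27:30]
i=31 'a': node 11→2 (fail-walked)
i=32 'd': node 2→13 (fail-walked)
i=33 'd': node 13→14
i=34 'b': node 14→4 (fail-walked)
i=35 'a': node 4→19 (fail-walked)
i=36 'd': node 19→13 (fail-walked)
i=37 'd': node 13→14
i=38 'c': node 14→15
i=39 'd': node 15→16
i=40 'd': node 16→17
i=41 'a': node 17→18  → match P4@[36:41]
i=42 'c': node 18→20 (fail-walked)  → match P5@[41:42]
i=43 'c': node 20→1 (fail-walked)
i=44 'a': node 1→2
i=45 'c': node 2→3  → match P0@[43:45],P5@[44:45]
i=46 'b': node 3→12 (fail-walked)  → match P3@[45:46]
i=47 'a': node 12→19 (fail-walked)
i=48 'c': node 19→20  → match P5@[47:48]
i=49 'd': node 20→13 (fail-walked)
i=50 'c': node 13→1 (fail-walked)

All matches (sorted): [[1,5],[3,3],[5,5],[6,3],[11,0],[11,5],[12,1],[17,0],[17,5],[18,1],[20,5],[23,0],[23,5],[24,3],[26,3],[30,2],[41,4],[42,5],[45,0],[45,5],[46,3],[48,5]]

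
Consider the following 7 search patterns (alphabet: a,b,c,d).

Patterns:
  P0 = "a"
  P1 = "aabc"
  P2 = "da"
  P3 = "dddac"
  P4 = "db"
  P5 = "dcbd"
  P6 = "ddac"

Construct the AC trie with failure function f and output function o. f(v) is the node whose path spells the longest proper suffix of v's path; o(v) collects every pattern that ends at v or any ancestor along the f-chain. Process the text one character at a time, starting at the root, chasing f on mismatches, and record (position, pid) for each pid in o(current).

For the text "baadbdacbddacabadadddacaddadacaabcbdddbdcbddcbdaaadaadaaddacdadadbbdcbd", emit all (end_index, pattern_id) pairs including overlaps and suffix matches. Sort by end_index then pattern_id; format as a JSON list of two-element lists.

Build automaton:
Trie nodes:
  0='ε' goto a→1 d→5
  1='a' goto a→2  [P0 ends]
  2='aa' goto b→3
  3='aab' goto c→4
  4='aabc' goto ·  [P1 ends]
  5='d' goto a→6 b→11 c→12 d→7
  6='da' goto ·  [P2 ends]
  7='dd' goto a→15 d→8
  8='ddd' goto a→9
  9='ddda' goto c→10
  10='dddac' goto ·  [P3 ends]
  11='db' goto ·  [P4 ends]
  12='dc' goto b→13
  13='dcb' goto d→14
  14='dcbd' goto ·  [P5 ends]
  15='dda' goto c→16
  16='ddac' goto ·  [P6 ends]

BFS fail/out derivation:
  fail(1) 'a': from fail(0)=0 chase 'a': 0 ⇒ 0;  out={0}∪out(0)={0}
  fail(5) 'd': from fail(0)=0 chase 'd': 0 ⇒ 0;  out=∅∪out(0)=∅
  fail(2) 'aa': from fail(1)=0 chase 'a': 0 ⇒ 1;  out=∅∪out(1)={0}
  fail(6) 'da': from fail(5)=0 chase 'a': 0 ⇒ 1;  out={2}∪out(1)={0,2}
  fail(7) 'dd': from fail(5)=0 chase 'd': 0 ⇒ 5;  out=∅∪out(5)=∅
  fail(11) 'db': from fail(5)=0 chase 'b': 0 ⇒ 0;  out={4}∪out(0)={4}
  fail(12) 'dc': from fail(5)=0 chase 'c': 0 ⇒ 0;  out=∅∪out(0)=∅
  fail(3) 'aab': from fail(2)=1 chase 'b': 1→0 ⇒ 0;  out=∅∪out(0)=∅
  fail(8) 'ddd': from fail(7)=5 chase 'd': 5 ⇒ 7;  out=∅∪out(7)=∅
  fail(13) 'dcb': from fail(12)=0 chase 'b': 0 ⇒ 0;  out=∅∪out(0)=∅
  fail(15) 'dda': from fail(7)=5 chase 'a': 5 ⇒ 6;  out=∅∪out(6)={0,2}
  fail(4) 'aabc': from fail(3)=0 chase 'c': 0 ⇒ 0;  out={1}∪out(0)={1}
  fail(9) 'ddda': from fail(8)=7 chase 'a': 7 ⇒ 15;  out=∅∪out(15)={0,2}
  fail(14) 'dcbd': from fail(13)=0 chase 'd': 0 ⇒ 5;  out={5}∪out(5)={5}
  fail(16) 'ddac': from fail(15)=6 chase 'c': 6→1→0 ⇒ 0;  out={6}∪out(0)={6}
  fail(10) 'dddac': from fail(9)=15 chase 'c': 15 ⇒ 16;  out={3}∪out(16)={3,6}

Scan:
[0] read 'b'  n0⇒n0
[1] read 'a'  n0⇒n1  → match P0@[1:1]
[2] read 'a'  n1⇒n2  → match P0@[2:2]
[3] read 'd'  n2⇒n5 (fail-walked)
[4] read 'b'  n5⇒n11  → match P4@[3:4]
[5] read 'd'  n11⇒n5 (fail-walked)
[6] read 'a'  n5⇒n6  → match P0@[6:6],P2@[5:6]
[7] read 'c'  n6⇒n0 (fail-walked)
[8] read 'b'  n0⇒n0
[9] read 'd'  n0⇒n5
[10] read 'd'  n5⇒n7
[11] read 'a'  n7⇒n15  → match P0@[11:11],P2@[10:11]
[12] read 'c'  n15⇒n16  → match P6@[9:12]
[13] read 'a'  n16⇒n1 (fail-walked)  → match P0@[13:13]
[14] read 'b'  n1⇒n0 (fail-walked)
[15] read 'a'  n0⇒n1  → match P0@[15:15]
[16] read 'd'  n1⇒n5 (fail-walked)
[17] read 'a'  n5⇒n6  → match P0@[17:17],P2@[16:17]
[18] read 'd'  n6⇒n5 (fail-walked)
[19] read 'd'  n5⇒n7
[20] read 'd'  n7⇒n8
[21] read 'a'  n8⇒n9  → match P0@[21:21],P2@[20:21]
[22] read 'c'  n9⇒n10  → match P3@[18:22],P6@[19:22]
[23] read 'a'  n10⇒n1 (fail-walked)  → match P0@[23:23]
[24] read 'd'  n1⇒n5 (fail-walked)
[25] read 'd'  n5⇒n7
[26] read 'a'  n7⇒n15  → match P0@[26:26],P2@[25:26]
[27] read 'd'  n15⇒n5 (fail-walked)
[28] read 'a'  n5⇒n6  → match P0@[28:28],P2@[27:28]
[29] read 'c'  n6⇒n0 (fail-walked)
[30] read 'a'  n0⇒n1  → match P0@[30:30]
[31] read 'a'  n1⇒n2  → match P0@[31:31]
[32] read 'b'  n2⇒n3
[33] read 'c'  n3⇒n4  → match P1@[30:33]
[34] read 'b'  n4⇒n0 (fail-walked)
[35] read 'd'  n0⇒n5
[36] read 'd'  n5⇒n7
[37] read 'd'  n7⇒n8
[38] read 'b'  n8⇒n11 (fail-walked)  → match P4@[37:38]
[39] read 'd'  n11⇒n5 (fail-walked)
[40] read 'c'  n5⇒n12
[41] read 'b'  n12⇒n13
[42] read 'd'  n13⇒n14  → match P5@[39:42]
[43] read 'd'  n14⇒n7 (fail-walked)
[44] read 'c'  n7⇒n12 (fail-walked)
[45] read 'b'  n12⇒n13
[46] read 'd'  n13⇒n14  → match P5@[43:46]
[47] read 'a'  n14⇒n6 (fail-walked)  → match P0@[47:47],P2@[46:47]
[48] read 'a'  n6⇒n2 (fail-walked)  → match P0@[48:48]
[49] read 'a'  n2⇒n2 (fail-walked)  → match P0@[49:49]
[50] read 'd'  n2⇒n5 (fail-walked)
[51] read 'a'  n5⇒n6  → match P0@[51:51],P2@[50:51]
[52] read 'a'  n6⇒n2 (fail-walked)  → match P0@[52:52]
[53] read 'd'  n2⇒n5 (fail-walked)
[54] read 'a'  n5⇒n6  → match P0@[54:54],P2@[53:54]
[55] read 'a'  n6⇒n2 (fail-walked)  → match P0@[55:55]
[56] read 'd'  n2⇒n5 (fail-walked)
[57] read 'd'  n5⇒n7
[58] read 'a'  n7⇒n15  → match P0@[58:58],P2@[57:58]
[59] read 'c'  n15⇒n16  → match P6@[56:59]
[60] read 'd'  n16⇒n5 (fail-walked)
[61] read 'a'  n5⇒n6  → match P0@[61:61],P2@[60:61]
[62] read 'd'  n6⇒n5 (fail-walked)
[63] read 'a'  n5⇒n6  → match P0@[63:63],P2@[62:63]
[64] read 'd'  n6⇒n5 (fail-walked)
[65] read 'b'  n5⇒n11  → match P4@[64:65]
[66] read 'b'  n11⇒n0 (fail-walked)
[67] read 'd'  n0⇒n5
[68] read 'c'  n5⇒n12
[69] read 'b'  n12⇒n13
[70] read 'd'  n13⇒n14  → match P5@[67:70]

All matches (sorted): [[1,0],[2,0],[4,4],[6,0],[6,2],[11,0],[11,2],[12,6],[13,0],[15,0],[17,0],[17,2],[21,0],[21,2],[22,3],[22,6],[23,0],[26,0],[26,2],[28,0],[28,2],[30,0],[31,0],[33,1],[38,4],[42,5],[46,5],[47,0],[47,2],[48,0],[49,0],[51,0],[51,2],[52,0],[54,0],[54,2],[55,0],[58,0],[58,2],[59,6],[61,0],[61,2],[63,0],[63,2],[65,4],[70,5]]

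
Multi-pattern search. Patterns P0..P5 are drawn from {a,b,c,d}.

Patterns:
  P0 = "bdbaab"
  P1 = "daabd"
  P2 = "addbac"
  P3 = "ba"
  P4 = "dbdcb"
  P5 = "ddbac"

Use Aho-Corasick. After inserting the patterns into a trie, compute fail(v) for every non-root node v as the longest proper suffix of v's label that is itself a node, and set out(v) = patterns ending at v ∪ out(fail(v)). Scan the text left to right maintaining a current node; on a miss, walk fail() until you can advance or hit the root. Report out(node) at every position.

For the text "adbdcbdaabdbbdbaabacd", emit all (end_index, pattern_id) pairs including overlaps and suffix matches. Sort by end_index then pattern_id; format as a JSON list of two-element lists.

Build automaton:
Trie (insert patterns):
  n0 'ε': a→12 b→1 d→7
  n1 'b': a→18 d→2
  n2 'bd': b→3
  n3 'bdb': a→4
  n4 'bdba': a→5
  n5 'bdbaa': b→6
  n6 'bdbaab': ·  [P0 ends]
  n7 'd': a→8 b→19 d→23
  n8 'da': a→9
  n9 'daa': b→10
  n10 'daab': d→11
  n11 'daabd': ·  [P1 ends]
  n12 'a': d→13
  n13 'ad': d→14
  n14 'add': b→15
  n15 'addb': a→16
  n16 'addba': c→17
  n17 'addbac': ·  [P2 ends]
  n18 'ba': ·  [P3 ends]
  n19 'db': d→20
  n20 'dbd': c→21
  n21 'dbdc': b→22
  n22 'dbdcb': ·  [P4 ends]
  n23 'dd': b→24
  n24 'ddb': a→25
  n25 'ddba': c→26
  n26 'ddbac': ·  [P5 ends]

BFS fail/out derivation:
  n1('b'): parent n0 fail=0; on 'b' 0 → fail=0;  out ∅∪∅=∅
  n7('d'): parent n0 fail=0; on 'd' 0 → fail=0;  out ∅∪∅=∅
  n12('a'): parent n0 fail=0; on 'a' 0 → fail=0;  out ∅∪∅=∅
  n2('bd'): parent n1 fail=0; on 'd' 0 → fail=7;  out ∅∪∅=∅
  n8('da'): parent n7 fail=0; on 'a' 0 → fail=12;  out ∅∪∅=∅
  n13('ad'): parent n12 fail=0; on 'd' 0 → fail=7;  out ∅∪∅=∅
  n18('ba'): parent n1 fail=0; on 'a' 0 → fail=12;  out {3}∪∅={3}
  n19('db'): parent n7 fail=0; on 'b' 0 → fail=1;  out ∅∪∅=∅
  n23('dd'): parent n7 fail=0; on 'd' 0 → fail=7;  out ∅∪∅=∅
  n3('bdb'): parent n2 fail=7; on 'b' 7 → fail=19;  out ∅∪∅=∅
  n9('daa'): parent n8 fail=12; on 'a' 12→0 → fail=12;  out ∅∪∅=∅
  n14('add'): parent n13 fail=7; on 'd' 7 → fail=23;  out ∅∪∅=∅
  n20('dbd'): parent n19 fail=1; on 'd' 1 → fail=2;  out ∅∪∅=∅
  n24('ddb'): parent n23 fail=7; on 'b' 7 → fail=19;  out ∅∪∅=∅
  n4('bdba'): parent n3 fail=19; on 'a' 19→1 → fail=18;  out ∅∪{3}={3}
  n10('daab'): parent n9 fail=12; on 'b' 12→0 → fail=1;  out ∅∪∅=∅
  n15('addb'): parent n14 fail=23; on 'b' 23 → fail=24;  out ∅∪∅=∅
  n21('dbdc'): parent n20 fail=2; on 'c' 2→7→0 → fail=0;  out ∅∪∅=∅
  n25('ddba'): parent n24 fail=19; on 'a' 19→1 → fail=18;  out ∅∪{3}={3}
  n5('bdbaa'): parent n4 fail=18; on 'a' 18→12→0 → fail=12;  out ∅∪∅=∅
  n11('daabd'): parent n10 fail=1; on 'd' 1 → fail=2;  out {1}∪∅={1}
  n16('addba'): parent n15 fail=24; on 'a' 24 → fail=25;  out ∅∪{3}={3}
  n22('dbdcb'): parent n21 fail=0; on 'b' 0 → fail=1;  out {4}∪∅={4}
  n26('ddbac'): parent n25 fail=18; on 'c' 18→12→0 → fail=0;  out {5}∪∅={5}
  n6('bdbaab'): parent n5 fail=12; on 'b' 12→0 → fail=1;  out {0}∪∅={0}
  n17('addbac'): parent n16 fail=25; on 'c' 25 → fail=26;  out {2}∪{5}={2,5}

Scan:
[0] read 'a'  n0⇒n12
[1] read 'd'  n12⇒n13
[2] read 'b'  n13⇒n19 (fail-walked)
[3] read 'd'  n19⇒n20
[4] read 'c'  n20⇒n21
[5] read 'b'  n21⇒n22  → match P4@[1:5]
[6] read 'd'  n22⇒n2 (fail-walked)
[7] read 'a'  n2⇒n8 (fail-walked)
[8] read 'a'  n8⇒n9
[9] read 'b'  n9⇒n10
[10] read 'd'  n10⇒n11  → match P1@[6:10]
[11] read 'b'  n11⇒n3 (fail-walked)
[12] read 'b'  n3⇒n1 (fail-walked)
[13] read 'd'  n1⇒n2
[14] read 'b'  n2⇒n3
[15] read 'a'  n3⇒n4  → match P3@[14:15]
[16] read 'a'  n4⇒n5
[17] read 'b'  n5⇒n6  → match P0@[12:17]
[18] read 'a'  n6⇒n18 (fail-walked)  → match P3@[17:18]
[19] read 'c'  n18⇒n0 (fail-walked)
[20] read 'd'  n0⇒n7

Matches: [[5,4],[10,1],[15,3],[17,0],[18,3]]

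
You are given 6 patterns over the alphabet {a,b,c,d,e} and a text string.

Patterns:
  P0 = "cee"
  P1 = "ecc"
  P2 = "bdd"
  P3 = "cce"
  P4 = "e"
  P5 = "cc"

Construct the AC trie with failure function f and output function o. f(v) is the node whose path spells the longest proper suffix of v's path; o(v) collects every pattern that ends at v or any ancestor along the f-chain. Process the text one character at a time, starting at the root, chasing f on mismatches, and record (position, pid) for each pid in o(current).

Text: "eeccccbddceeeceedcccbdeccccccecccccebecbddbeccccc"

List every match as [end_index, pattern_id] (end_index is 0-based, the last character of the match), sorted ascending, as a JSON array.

Build automaton:
Trie nodes:
  0='ε' goto b→7 c→1 e→4
  1='c' goto c→10 e→2
  2='ce' goto e→3
  3='cee' goto ·  [P0 ends]
  4='e' goto c→5  [P4 ends]
  5='ec' goto c→6
  6='ecc' goto ·  [P1 ends]
  7='b' goto d→8
  8='bd' goto d→9
  9='bdd' goto ·  [P2 ends]
  10='cc' goto e→11  [P5 ends]
  11='cce' goto ·  [P3 ends]

BFS fail/out derivation:
  n1('c'): parent n0 fail=0; on 'c' 0 → fail=0;  out ∅∪∅=∅
  n4('e'): parent n0 fail=0; on 'e' 0 → fail=0;  out {4}∪∅={4}
  n7('b'): parent n0 fail=0; on 'b' 0 → fail=0;  out ∅∪∅=∅
  n2('ce'): parent n1 fail=0; on 'e' 0 → fail=4;  out ∅∪{4}={4}
  n5('ec'): parent n4 fail=0; on 'c' 0 → fail=1;  out ∅∪∅=∅
  n8('bd'): parent n7 fail=0; on 'd' 0 → fail=0;  out ∅∪∅=∅
  n10('cc'): parent n1 fail=0; on 'c' 0 → fail=1;  out {5}∪∅={5}
  n3('cee'): parent n2 fail=4; on 'e' 4→0 → fail=4;  out {0}∪{4}={0,4}
  n6('ecc'): parent n5 fail=1; on 'c' 1 → fail=10;  out {1}∪{5}={1,5}
  n9('bdd'): parent n8 fail=0; on 'd' 0 → fail=0;  out {2}∪∅={2}
  n11('cce'): parent n10 fail=1; on 'e' 1 → fail=2;  out {3}∪{4}={3,4}

Run:
[0] read 'e'  n0⇒n4  emit P4@[0:0]
[1] read 'e'  n4⇒n4 (fail-walked)  emit P4@[1:1]
[2] read 'c'  n4⇒n5
[3] read 'c'  n5⇒n6  emit P1@[1:3],P5@[2:3]
[4] read 'c'  n6⇒n10 (fail-walked)  emit P5@[3:4]
[5] read 'c'  n10⇒n10 (fail-walked)  emit P5@[4:5]
[6] read 'b'  n10⇒n7 (fail-walked)
[7] read 'd'  n7⇒n8
[8] read 'd'  n8⇒n9  emit P2@[6:8]
[9] read 'c'  n9⇒n1 (fail-walked)
[10] read 'e'  n1⇒n2  emit P4@[10:10]
[11] read 'e'  n2⇒n3  emit P0@[9:11],P4@[11:11]
[12] read 'e'  n3⇒n4 (fail-walked)  emit P4@[12:12]
[13] read 'c'  n4⇒n5
[14] read 'e'  n5⇒n2 (fail-walked)  emit P4@[14:14]
[15] read 'e'  n2⇒n3  emit P0@[13:15],P4@[15:15]
[16] read 'd'  n3⇒n0 (fail-walked)
[17] read 'c'  n0⇒n1
[18] read 'c'  n1⇒n10  emit P5@[17:18]
[19] read 'c'  n10⇒n10 (fail-walked)  emit P5@[18:19]
[20] read 'b'  n10⇒n7 (fail-walked)
[21] read 'd'  n7⇒n8
[22] read 'e'  n8⇒n4 (fail-walked)  emit P4@[22:22]
[23] read 'c'  n4⇒n5
[24] read 'c'  n5⇒n6  emit P1@[22:24],P5@[23:24]
[25] read 'c'  n6⇒n10 (fail-walked)  emit P5@[24:25]
[26] read 'c'  n10⇒n10 (fail-walked)  emit P5@[25:26]
[27] read 'c'  n10⇒n10 (fail-walked)  emit P5@[26:27]
[28] read 'c'  n10⇒n10 (fail-walked)  emit P5@[27:28]
[29] read 'e'  n10⇒n11  emit P3@[27:29],P4@[29:29]
[30] read 'c'  n11⇒n5 (fail-walked)
[31] read 'c'  n5⇒n6  emit P1@[29:31],P5@[30:31]
[32] read 'c'  n6⇒n10 (fail-walked)  emit P5@[31:32]
[33] read 'c'  n10⇒n10 (fail-walked)  emit P5@[32:33]
[34] read 'c'  n10⇒n10 (fail-walked)  emit P5@[33:34]
[35] read 'e'  n10⇒n11  emit P3@[33:35],P4@[35:35]
[36] read 'b'  n11⇒n7 (fail-walked)
[37] read 'e'  n7⇒n4 (fail-walked)  emit P4@[37:37]
[38] read 'c'  n4⇒n5
[39] read 'b'  n5⇒n7 (fail-walked)
[40] read 'd'  n7⇒n8
[41] read 'd'  n8⇒n9  emit P2@[39:41]
[42] read 'b'  n9⇒n7 (fail-walked)
[43] read 'e'  n7⇒n4 (fail-walked)  emit P4@[43:43]
[44] read 'c'  n4⇒n5
[45] read 'c'  n5⇒n6  emit P1@[43:45],P5@[44:45]
[46] read 'c'  n6⇒n10 (fail-walked)  emit P5@[45:46]
[47] read 'c'  n10⇒n10 (fail-walked)  emit P5@[46:47]
[48] read 'c'  n10⇒n10 (fail-walked)  emit P5@[47:48]

Matches: [[0,4],[1,4],[3,1],[3,5],[4,5],[5,5],[8,2],[10,4],[11,0],[11,4],[12,4],[14,4],[15,0],[15,4],[18,5],[19,5],[22,4],[24,1],[24,5],[25,5],[26,5],[27,5],[28,5],[29,3],[29,4],[31,1],[31,5],[32,5],[33,5],[34,5],[35,3],[35,4],[37,4],[41,2],[43,4],[45,1],[45,5],[46,5],[47,5],[48,5]]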